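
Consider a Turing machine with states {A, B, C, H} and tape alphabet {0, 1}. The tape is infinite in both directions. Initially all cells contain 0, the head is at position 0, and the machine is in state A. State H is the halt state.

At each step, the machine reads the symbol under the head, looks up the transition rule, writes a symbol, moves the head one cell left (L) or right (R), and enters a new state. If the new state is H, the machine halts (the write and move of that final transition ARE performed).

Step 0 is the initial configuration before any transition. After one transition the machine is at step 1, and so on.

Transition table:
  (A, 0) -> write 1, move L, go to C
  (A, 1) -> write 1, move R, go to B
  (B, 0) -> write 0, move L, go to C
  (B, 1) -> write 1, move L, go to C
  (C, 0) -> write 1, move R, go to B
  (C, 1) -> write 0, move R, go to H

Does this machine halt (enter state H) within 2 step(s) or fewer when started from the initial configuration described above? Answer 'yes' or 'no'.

Step 1: in state A at pos 0, read 0 -> (A,0)->write 1,move L,goto C. Now: state=C, head=-1, tape[-2..1]=0010 (head:  ^)
Step 2: in state C at pos -1, read 0 -> (C,0)->write 1,move R,goto B. Now: state=B, head=0, tape[-2..1]=0110 (head:   ^)
After 2 step(s): state = B (not H) -> not halted within 2 -> no

Answer: no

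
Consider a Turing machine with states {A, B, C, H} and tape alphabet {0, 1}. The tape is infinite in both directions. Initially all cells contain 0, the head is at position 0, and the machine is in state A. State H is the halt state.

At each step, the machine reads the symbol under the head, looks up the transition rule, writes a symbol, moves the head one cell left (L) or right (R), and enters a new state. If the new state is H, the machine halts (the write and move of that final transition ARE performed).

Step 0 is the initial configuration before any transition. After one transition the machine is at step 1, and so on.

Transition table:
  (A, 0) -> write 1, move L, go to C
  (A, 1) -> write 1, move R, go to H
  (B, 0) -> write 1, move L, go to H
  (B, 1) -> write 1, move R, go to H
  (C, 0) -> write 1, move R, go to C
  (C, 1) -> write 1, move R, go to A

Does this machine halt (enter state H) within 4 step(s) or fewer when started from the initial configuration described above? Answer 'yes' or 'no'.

Answer: no

Derivation:
Step 1: in state A at pos 0, read 0 -> (A,0)->write 1,move L,goto C. Now: state=C, head=-1, tape[-2..1]=0010 (head:  ^)
Step 2: in state C at pos -1, read 0 -> (C,0)->write 1,move R,goto C. Now: state=C, head=0, tape[-2..1]=0110 (head:   ^)
Step 3: in state C at pos 0, read 1 -> (C,1)->write 1,move R,goto A. Now: state=A, head=1, tape[-2..2]=01100 (head:    ^)
Step 4: in state A at pos 1, read 0 -> (A,0)->write 1,move L,goto C. Now: state=C, head=0, tape[-2..2]=01110 (head:   ^)
After 4 step(s): state = C (not H) -> not halted within 4 -> no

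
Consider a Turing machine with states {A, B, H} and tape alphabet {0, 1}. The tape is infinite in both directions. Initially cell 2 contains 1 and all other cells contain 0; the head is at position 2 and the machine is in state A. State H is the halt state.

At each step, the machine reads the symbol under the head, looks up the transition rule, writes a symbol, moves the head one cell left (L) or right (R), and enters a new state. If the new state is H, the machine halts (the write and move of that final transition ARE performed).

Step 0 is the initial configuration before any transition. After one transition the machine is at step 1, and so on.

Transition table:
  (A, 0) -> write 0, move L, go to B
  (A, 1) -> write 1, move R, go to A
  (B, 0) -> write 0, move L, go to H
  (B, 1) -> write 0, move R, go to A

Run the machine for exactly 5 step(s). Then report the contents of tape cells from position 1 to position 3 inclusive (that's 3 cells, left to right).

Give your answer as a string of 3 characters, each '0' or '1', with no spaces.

Step 1: in state A at pos 2, read 1 -> (A,1)->write 1,move R,goto A. Now: state=A, head=3, tape[1..4]=0100 (head:   ^)
Step 2: in state A at pos 3, read 0 -> (A,0)->write 0,move L,goto B. Now: state=B, head=2, tape[1..4]=0100 (head:  ^)
Step 3: in state B at pos 2, read 1 -> (B,1)->write 0,move R,goto A. Now: state=A, head=3, tape[1..4]=0000 (head:   ^)
Step 4: in state A at pos 3, read 0 -> (A,0)->write 0,move L,goto B. Now: state=B, head=2, tape[1..4]=0000 (head:  ^)
Step 5: in state B at pos 2, read 0 -> (B,0)->write 0,move L,goto H. Now: state=H, head=1, tape[0..4]=00000 (head:  ^)

Answer: 000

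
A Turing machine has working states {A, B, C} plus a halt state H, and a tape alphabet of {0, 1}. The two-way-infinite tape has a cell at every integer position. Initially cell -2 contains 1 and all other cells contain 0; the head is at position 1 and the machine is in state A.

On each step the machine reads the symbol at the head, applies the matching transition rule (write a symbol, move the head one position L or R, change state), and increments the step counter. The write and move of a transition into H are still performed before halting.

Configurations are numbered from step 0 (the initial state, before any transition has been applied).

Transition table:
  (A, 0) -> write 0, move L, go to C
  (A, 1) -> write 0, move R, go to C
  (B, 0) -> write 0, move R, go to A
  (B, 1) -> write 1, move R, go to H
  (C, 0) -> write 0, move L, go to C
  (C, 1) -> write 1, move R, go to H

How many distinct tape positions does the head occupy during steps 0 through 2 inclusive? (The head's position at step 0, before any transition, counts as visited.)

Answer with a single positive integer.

Step 1: in state A at pos 1, read 0 -> (A,0)->write 0,move L,goto C. Now: state=C, head=0, tape[-3..2]=010000 (head:    ^)
Step 2: in state C at pos 0, read 0 -> (C,0)->write 0,move L,goto C. Now: state=C, head=-1, tape[-3..2]=010000 (head:   ^)
Head positions at steps 0..2: starting at 1, distinct positions visited = {-1, 0, 1} -> 3 position(s)

Answer: 3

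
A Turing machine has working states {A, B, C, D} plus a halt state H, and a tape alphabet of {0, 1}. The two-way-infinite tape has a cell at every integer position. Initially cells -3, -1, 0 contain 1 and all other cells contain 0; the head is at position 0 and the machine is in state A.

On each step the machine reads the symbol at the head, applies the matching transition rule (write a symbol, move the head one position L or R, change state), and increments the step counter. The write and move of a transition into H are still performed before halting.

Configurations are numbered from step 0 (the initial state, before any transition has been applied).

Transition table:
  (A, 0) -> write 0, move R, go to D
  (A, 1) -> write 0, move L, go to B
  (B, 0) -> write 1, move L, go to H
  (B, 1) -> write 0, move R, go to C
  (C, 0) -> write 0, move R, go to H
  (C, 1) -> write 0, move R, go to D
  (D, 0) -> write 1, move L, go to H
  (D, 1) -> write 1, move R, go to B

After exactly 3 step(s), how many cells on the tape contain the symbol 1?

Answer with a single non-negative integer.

Step 1: in state A at pos 0, read 1 -> (A,1)->write 0,move L,goto B. Now: state=B, head=-1, tape[-4..1]=010100 (head:    ^)
Step 2: in state B at pos -1, read 1 -> (B,1)->write 0,move R,goto C. Now: state=C, head=0, tape[-4..1]=010000 (head:     ^)
Step 3: in state C at pos 0, read 0 -> (C,0)->write 0,move R,goto H. Now: state=H, head=1, tape[-4..2]=0100000 (head:      ^)
Cells containing 1 after step 3: {-3} -> 1 cell(s)

Answer: 1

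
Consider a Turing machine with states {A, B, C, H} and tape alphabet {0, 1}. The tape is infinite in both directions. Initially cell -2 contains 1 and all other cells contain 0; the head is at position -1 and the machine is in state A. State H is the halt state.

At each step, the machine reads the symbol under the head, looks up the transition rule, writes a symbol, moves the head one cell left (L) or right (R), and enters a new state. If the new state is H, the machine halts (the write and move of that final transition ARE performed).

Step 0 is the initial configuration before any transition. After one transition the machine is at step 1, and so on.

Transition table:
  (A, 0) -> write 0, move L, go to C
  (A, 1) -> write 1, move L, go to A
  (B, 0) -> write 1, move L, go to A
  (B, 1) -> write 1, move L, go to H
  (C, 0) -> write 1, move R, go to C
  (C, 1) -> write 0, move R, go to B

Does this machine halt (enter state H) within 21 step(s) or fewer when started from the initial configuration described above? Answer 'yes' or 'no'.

Step 1: in state A at pos -1, read 0 -> (A,0)->write 0,move L,goto C. Now: state=C, head=-2, tape[-3..0]=0100 (head:  ^)
Step 2: in state C at pos -2, read 1 -> (C,1)->write 0,move R,goto B. Now: state=B, head=-1, tape[-3..0]=0000 (head:   ^)
Step 3: in state B at pos -1, read 0 -> (B,0)->write 1,move L,goto A. Now: state=A, head=-2, tape[-3..0]=0010 (head:  ^)
Step 4: in state A at pos -2, read 0 -> (A,0)->write 0,move L,goto C. Now: state=C, head=-3, tape[-4..0]=00010 (head:  ^)
Step 5: in state C at pos -3, read 0 -> (C,0)->write 1,move R,goto C. Now: state=C, head=-2, tape[-4..0]=01010 (head:   ^)
Step 6: in state C at pos -2, read 0 -> (C,0)->write 1,move R,goto C. Now: state=C, head=-1, tape[-4..0]=01110 (head:    ^)
Step 7: in state C at pos -1, read 1 -> (C,1)->write 0,move R,goto B. Now: state=B, head=0, tape[-4..1]=011000 (head:     ^)
Step 8: in state B at pos 0, read 0 -> (B,0)->write 1,move L,goto A. Now: state=A, head=-1, tape[-4..1]=011010 (head:    ^)
Step 9: in state A at pos -1, read 0 -> (A,0)->write 0,move L,goto C. Now: state=C, head=-2, tape[-4..1]=011010 (head:   ^)
Step 10: in state C at pos -2, read 1 -> (C,1)->write 0,move R,goto B. Now: state=B, head=-1, tape[-4..1]=010010 (head:    ^)
Step 11: in state B at pos -1, read 0 -> (B,0)->write 1,move L,goto A. Now: state=A, head=-2, tape[-4..1]=010110 (head:   ^)
Step 12: in state A at pos -2, read 0 -> (A,0)->write 0,move L,goto C. Now: state=C, head=-3, tape[-4..1]=010110 (head:  ^)
Step 13: in state C at pos -3, read 1 -> (C,1)->write 0,move R,goto B. Now: state=B, head=-2, tape[-4..1]=000110 (head:   ^)
Step 14: in state B at pos -2, read 0 -> (B,0)->write 1,move L,goto A. Now: state=A, head=-3, tape[-4..1]=001110 (head:  ^)
Step 15: in state A at pos -3, read 0 -> (A,0)->write 0,move L,goto C. Now: state=C, head=-4, tape[-5..1]=0001110 (head:  ^)
Step 16: in state C at pos -4, read 0 -> (C,0)->write 1,move R,goto C. Now: state=C, head=-3, tape[-5..1]=0101110 (head:   ^)
Step 17: in state C at pos -3, read 0 -> (C,0)->write 1,move R,goto C. Now: state=C, head=-2, tape[-5..1]=0111110 (head:    ^)
Step 18: in state C at pos -2, read 1 -> (C,1)->write 0,move R,goto B. Now: state=B, head=-1, tape[-5..1]=0110110 (head:     ^)
Step 19: in state B at pos -1, read 1 -> (B,1)->write 1,move L,goto H. Now: state=H, head=-2, tape[-5..1]=0110110 (head:    ^)
State H reached at step 19; 19 <= 21 -> yes

Answer: yes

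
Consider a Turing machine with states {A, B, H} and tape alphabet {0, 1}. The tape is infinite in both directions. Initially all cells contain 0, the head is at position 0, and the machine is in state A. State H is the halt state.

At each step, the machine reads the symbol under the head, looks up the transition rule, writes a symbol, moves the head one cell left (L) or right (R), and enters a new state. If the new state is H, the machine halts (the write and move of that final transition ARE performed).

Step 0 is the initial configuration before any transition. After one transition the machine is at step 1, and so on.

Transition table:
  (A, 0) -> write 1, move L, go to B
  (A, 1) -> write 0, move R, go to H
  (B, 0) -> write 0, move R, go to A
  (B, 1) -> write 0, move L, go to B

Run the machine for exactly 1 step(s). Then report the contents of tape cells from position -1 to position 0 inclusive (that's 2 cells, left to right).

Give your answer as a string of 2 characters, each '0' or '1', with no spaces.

Answer: 01

Derivation:
Step 1: in state A at pos 0, read 0 -> (A,0)->write 1,move L,goto B. Now: state=B, head=-1, tape[-2..1]=0010 (head:  ^)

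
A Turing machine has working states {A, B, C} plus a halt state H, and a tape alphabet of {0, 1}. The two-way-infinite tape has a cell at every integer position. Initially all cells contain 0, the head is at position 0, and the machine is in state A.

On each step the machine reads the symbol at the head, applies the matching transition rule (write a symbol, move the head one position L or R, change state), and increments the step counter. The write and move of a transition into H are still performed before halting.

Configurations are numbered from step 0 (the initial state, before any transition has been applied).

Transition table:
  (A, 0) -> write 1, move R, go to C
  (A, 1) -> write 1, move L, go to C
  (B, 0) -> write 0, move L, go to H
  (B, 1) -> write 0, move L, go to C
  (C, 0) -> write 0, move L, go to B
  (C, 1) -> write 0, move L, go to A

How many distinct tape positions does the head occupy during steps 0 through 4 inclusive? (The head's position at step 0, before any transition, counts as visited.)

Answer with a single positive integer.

Step 1: in state A at pos 0, read 0 -> (A,0)->write 1,move R,goto C. Now: state=C, head=1, tape[-1..2]=0100 (head:   ^)
Step 2: in state C at pos 1, read 0 -> (C,0)->write 0,move L,goto B. Now: state=B, head=0, tape[-1..2]=0100 (head:  ^)
Step 3: in state B at pos 0, read 1 -> (B,1)->write 0,move L,goto C. Now: state=C, head=-1, tape[-2..2]=00000 (head:  ^)
Step 4: in state C at pos -1, read 0 -> (C,0)->write 0,move L,goto B. Now: state=B, head=-2, tape[-3..2]=000000 (head:  ^)
Head positions at steps 0..4: starting at 0, distinct positions visited = {-2, -1, 0, 1} -> 4 position(s)

Answer: 4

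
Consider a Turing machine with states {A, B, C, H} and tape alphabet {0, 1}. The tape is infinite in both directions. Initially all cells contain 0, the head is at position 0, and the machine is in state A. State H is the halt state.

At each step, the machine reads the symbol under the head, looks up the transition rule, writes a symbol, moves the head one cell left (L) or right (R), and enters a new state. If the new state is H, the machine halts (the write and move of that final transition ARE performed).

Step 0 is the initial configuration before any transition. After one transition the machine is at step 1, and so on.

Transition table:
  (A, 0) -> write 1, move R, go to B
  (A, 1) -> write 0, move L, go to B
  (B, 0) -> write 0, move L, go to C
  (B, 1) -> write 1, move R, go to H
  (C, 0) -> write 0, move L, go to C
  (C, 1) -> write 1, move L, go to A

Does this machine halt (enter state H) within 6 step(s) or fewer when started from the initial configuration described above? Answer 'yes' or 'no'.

Answer: yes

Derivation:
Step 1: in state A at pos 0, read 0 -> (A,0)->write 1,move R,goto B. Now: state=B, head=1, tape[-1..2]=0100 (head:   ^)
Step 2: in state B at pos 1, read 0 -> (B,0)->write 0,move L,goto C. Now: state=C, head=0, tape[-1..2]=0100 (head:  ^)
Step 3: in state C at pos 0, read 1 -> (C,1)->write 1,move L,goto A. Now: state=A, head=-1, tape[-2..2]=00100 (head:  ^)
Step 4: in state A at pos -1, read 0 -> (A,0)->write 1,move R,goto B. Now: state=B, head=0, tape[-2..2]=01100 (head:   ^)
Step 5: in state B at pos 0, read 1 -> (B,1)->write 1,move R,goto H. Now: state=H, head=1, tape[-2..2]=01100 (head:    ^)
State H reached at step 5; 5 <= 6 -> yes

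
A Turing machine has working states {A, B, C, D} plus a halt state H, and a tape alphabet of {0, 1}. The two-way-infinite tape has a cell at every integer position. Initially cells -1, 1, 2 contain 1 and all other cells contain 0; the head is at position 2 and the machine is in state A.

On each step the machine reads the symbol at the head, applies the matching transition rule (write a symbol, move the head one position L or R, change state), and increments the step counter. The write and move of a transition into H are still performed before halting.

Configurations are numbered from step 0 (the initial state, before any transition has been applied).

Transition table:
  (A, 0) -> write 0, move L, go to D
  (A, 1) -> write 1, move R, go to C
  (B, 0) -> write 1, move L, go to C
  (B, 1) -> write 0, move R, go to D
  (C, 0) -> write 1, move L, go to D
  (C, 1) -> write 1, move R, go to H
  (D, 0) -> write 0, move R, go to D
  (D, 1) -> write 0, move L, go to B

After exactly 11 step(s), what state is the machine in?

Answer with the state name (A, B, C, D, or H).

Answer: C

Derivation:
Step 1: in state A at pos 2, read 1 -> (A,1)->write 1,move R,goto C. Now: state=C, head=3, tape[-2..4]=0101100 (head:      ^)
Step 2: in state C at pos 3, read 0 -> (C,0)->write 1,move L,goto D. Now: state=D, head=2, tape[-2..4]=0101110 (head:     ^)
Step 3: in state D at pos 2, read 1 -> (D,1)->write 0,move L,goto B. Now: state=B, head=1, tape[-2..4]=0101010 (head:    ^)
Step 4: in state B at pos 1, read 1 -> (B,1)->write 0,move R,goto D. Now: state=D, head=2, tape[-2..4]=0100010 (head:     ^)
Step 5: in state D at pos 2, read 0 -> (D,0)->write 0,move R,goto D. Now: state=D, head=3, tape[-2..4]=0100010 (head:      ^)
Step 6: in state D at pos 3, read 1 -> (D,1)->write 0,move L,goto B. Now: state=B, head=2, tape[-2..4]=0100000 (head:     ^)
Step 7: in state B at pos 2, read 0 -> (B,0)->write 1,move L,goto C. Now: state=C, head=1, tape[-2..4]=0100100 (head:    ^)
Step 8: in state C at pos 1, read 0 -> (C,0)->write 1,move L,goto D. Now: state=D, head=0, tape[-2..4]=0101100 (head:   ^)
Step 9: in state D at pos 0, read 0 -> (D,0)->write 0,move R,goto D. Now: state=D, head=1, tape[-2..4]=0101100 (head:    ^)
Step 10: in state D at pos 1, read 1 -> (D,1)->write 0,move L,goto B. Now: state=B, head=0, tape[-2..4]=0100100 (head:   ^)
Step 11: in state B at pos 0, read 0 -> (B,0)->write 1,move L,goto C. Now: state=C, head=-1, tape[-2..4]=0110100 (head:  ^)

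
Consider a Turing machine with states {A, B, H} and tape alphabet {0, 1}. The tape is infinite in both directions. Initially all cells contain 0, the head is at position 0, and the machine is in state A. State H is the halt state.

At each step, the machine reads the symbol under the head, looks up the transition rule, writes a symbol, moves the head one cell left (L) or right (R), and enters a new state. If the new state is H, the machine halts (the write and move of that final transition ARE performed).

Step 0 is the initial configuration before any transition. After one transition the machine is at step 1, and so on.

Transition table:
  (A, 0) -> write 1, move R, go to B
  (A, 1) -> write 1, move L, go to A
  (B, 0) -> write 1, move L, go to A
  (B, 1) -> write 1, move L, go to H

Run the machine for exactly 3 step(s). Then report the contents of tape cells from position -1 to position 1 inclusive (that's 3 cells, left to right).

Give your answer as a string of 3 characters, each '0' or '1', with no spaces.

Step 1: in state A at pos 0, read 0 -> (A,0)->write 1,move R,goto B. Now: state=B, head=1, tape[-1..2]=0100 (head:   ^)
Step 2: in state B at pos 1, read 0 -> (B,0)->write 1,move L,goto A. Now: state=A, head=0, tape[-1..2]=0110 (head:  ^)
Step 3: in state A at pos 0, read 1 -> (A,1)->write 1,move L,goto A. Now: state=A, head=-1, tape[-2..2]=00110 (head:  ^)

Answer: 011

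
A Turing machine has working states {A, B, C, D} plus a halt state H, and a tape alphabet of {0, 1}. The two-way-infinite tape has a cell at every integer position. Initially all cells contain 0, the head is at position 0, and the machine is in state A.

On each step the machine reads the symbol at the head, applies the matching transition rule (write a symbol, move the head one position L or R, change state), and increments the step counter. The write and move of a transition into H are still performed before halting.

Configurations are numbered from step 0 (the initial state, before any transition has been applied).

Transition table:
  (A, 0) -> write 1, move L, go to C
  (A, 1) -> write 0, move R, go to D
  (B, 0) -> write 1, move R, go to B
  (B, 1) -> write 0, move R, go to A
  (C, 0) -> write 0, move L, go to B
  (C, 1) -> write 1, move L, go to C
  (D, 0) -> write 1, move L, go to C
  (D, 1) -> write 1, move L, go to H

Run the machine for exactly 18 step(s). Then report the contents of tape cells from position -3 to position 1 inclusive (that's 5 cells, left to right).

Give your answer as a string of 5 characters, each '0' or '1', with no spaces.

Answer: 11001

Derivation:
Step 1: in state A at pos 0, read 0 -> (A,0)->write 1,move L,goto C. Now: state=C, head=-1, tape[-2..1]=0010 (head:  ^)
Step 2: in state C at pos -1, read 0 -> (C,0)->write 0,move L,goto B. Now: state=B, head=-2, tape[-3..1]=00010 (head:  ^)
Step 3: in state B at pos -2, read 0 -> (B,0)->write 1,move R,goto B. Now: state=B, head=-1, tape[-3..1]=01010 (head:   ^)
Step 4: in state B at pos -1, read 0 -> (B,0)->write 1,move R,goto B. Now: state=B, head=0, tape[-3..1]=01110 (head:    ^)
Step 5: in state B at pos 0, read 1 -> (B,1)->write 0,move R,goto A. Now: state=A, head=1, tape[-3..2]=011000 (head:     ^)
Step 6: in state A at pos 1, read 0 -> (A,0)->write 1,move L,goto C. Now: state=C, head=0, tape[-3..2]=011010 (head:    ^)
Step 7: in state C at pos 0, read 0 -> (C,0)->write 0,move L,goto B. Now: state=B, head=-1, tape[-3..2]=011010 (head:   ^)
Step 8: in state B at pos -1, read 1 -> (B,1)->write 0,move R,goto A. Now: state=A, head=0, tape[-3..2]=010010 (head:    ^)
Step 9: in state A at pos 0, read 0 -> (A,0)->write 1,move L,goto C. Now: state=C, head=-1, tape[-3..2]=010110 (head:   ^)
Step 10: in state C at pos -1, read 0 -> (C,0)->write 0,move L,goto B. Now: state=B, head=-2, tape[-3..2]=010110 (head:  ^)
Step 11: in state B at pos -2, read 1 -> (B,1)->write 0,move R,goto A. Now: state=A, head=-1, tape[-3..2]=000110 (head:   ^)
Step 12: in state A at pos -1, read 0 -> (A,0)->write 1,move L,goto C. Now: state=C, head=-2, tape[-3..2]=001110 (head:  ^)
Step 13: in state C at pos -2, read 0 -> (C,0)->write 0,move L,goto B. Now: state=B, head=-3, tape[-4..2]=0001110 (head:  ^)
Step 14: in state B at pos -3, read 0 -> (B,0)->write 1,move R,goto B. Now: state=B, head=-2, tape[-4..2]=0101110 (head:   ^)
Step 15: in state B at pos -2, read 0 -> (B,0)->write 1,move R,goto B. Now: state=B, head=-1, tape[-4..2]=0111110 (head:    ^)
Step 16: in state B at pos -1, read 1 -> (B,1)->write 0,move R,goto A. Now: state=A, head=0, tape[-4..2]=0110110 (head:     ^)
Step 17: in state A at pos 0, read 1 -> (A,1)->write 0,move R,goto D. Now: state=D, head=1, tape[-4..2]=0110010 (head:      ^)
Step 18: in state D at pos 1, read 1 -> (D,1)->write 1,move L,goto H. Now: state=H, head=0, tape[-4..2]=0110010 (head:     ^)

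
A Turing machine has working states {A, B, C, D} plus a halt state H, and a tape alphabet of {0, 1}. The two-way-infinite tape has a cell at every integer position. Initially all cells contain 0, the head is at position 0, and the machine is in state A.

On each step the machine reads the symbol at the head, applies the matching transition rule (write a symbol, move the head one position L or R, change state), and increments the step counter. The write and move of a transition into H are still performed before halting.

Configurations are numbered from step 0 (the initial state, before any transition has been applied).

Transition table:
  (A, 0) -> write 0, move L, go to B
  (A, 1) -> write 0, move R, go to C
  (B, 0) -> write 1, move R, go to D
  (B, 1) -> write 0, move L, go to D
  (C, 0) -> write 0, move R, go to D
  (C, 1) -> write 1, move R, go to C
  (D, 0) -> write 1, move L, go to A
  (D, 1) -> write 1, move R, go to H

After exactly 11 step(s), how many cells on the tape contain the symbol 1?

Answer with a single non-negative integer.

Answer: 2

Derivation:
Step 1: in state A at pos 0, read 0 -> (A,0)->write 0,move L,goto B. Now: state=B, head=-1, tape[-2..1]=0000 (head:  ^)
Step 2: in state B at pos -1, read 0 -> (B,0)->write 1,move R,goto D. Now: state=D, head=0, tape[-2..1]=0100 (head:   ^)
Step 3: in state D at pos 0, read 0 -> (D,0)->write 1,move L,goto A. Now: state=A, head=-1, tape[-2..1]=0110 (head:  ^)
Step 4: in state A at pos -1, read 1 -> (A,1)->write 0,move R,goto C. Now: state=C, head=0, tape[-2..1]=0010 (head:   ^)
Step 5: in state C at pos 0, read 1 -> (C,1)->write 1,move R,goto C. Now: state=C, head=1, tape[-2..2]=00100 (head:    ^)
Step 6: in state C at pos 1, read 0 -> (C,0)->write 0,move R,goto D. Now: state=D, head=2, tape[-2..3]=001000 (head:     ^)
Step 7: in state D at pos 2, read 0 -> (D,0)->write 1,move L,goto A. Now: state=A, head=1, tape[-2..3]=001010 (head:    ^)
Step 8: in state A at pos 1, read 0 -> (A,0)->write 0,move L,goto B. Now: state=B, head=0, tape[-2..3]=001010 (head:   ^)
Step 9: in state B at pos 0, read 1 -> (B,1)->write 0,move L,goto D. Now: state=D, head=-1, tape[-2..3]=000010 (head:  ^)
Step 10: in state D at pos -1, read 0 -> (D,0)->write 1,move L,goto A. Now: state=A, head=-2, tape[-3..3]=0010010 (head:  ^)
Step 11: in state A at pos -2, read 0 -> (A,0)->write 0,move L,goto B. Now: state=B, head=-3, tape[-4..3]=00010010 (head:  ^)
Cells containing 1 after step 11: {-1, 2} -> 2 cell(s)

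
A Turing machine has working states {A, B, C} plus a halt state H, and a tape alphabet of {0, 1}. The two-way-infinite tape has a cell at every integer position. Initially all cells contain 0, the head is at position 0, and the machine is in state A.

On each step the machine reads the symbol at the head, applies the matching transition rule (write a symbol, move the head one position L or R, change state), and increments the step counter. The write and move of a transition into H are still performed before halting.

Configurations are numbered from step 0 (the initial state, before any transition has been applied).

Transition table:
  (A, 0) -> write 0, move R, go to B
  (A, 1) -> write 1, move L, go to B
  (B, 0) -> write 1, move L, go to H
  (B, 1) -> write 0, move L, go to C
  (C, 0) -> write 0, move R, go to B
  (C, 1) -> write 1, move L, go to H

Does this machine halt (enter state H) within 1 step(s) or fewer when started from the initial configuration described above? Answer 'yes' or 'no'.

Step 1: in state A at pos 0, read 0 -> (A,0)->write 0,move R,goto B. Now: state=B, head=1, tape[-1..2]=0000 (head:   ^)
After 1 step(s): state = B (not H) -> not halted within 1 -> no

Answer: no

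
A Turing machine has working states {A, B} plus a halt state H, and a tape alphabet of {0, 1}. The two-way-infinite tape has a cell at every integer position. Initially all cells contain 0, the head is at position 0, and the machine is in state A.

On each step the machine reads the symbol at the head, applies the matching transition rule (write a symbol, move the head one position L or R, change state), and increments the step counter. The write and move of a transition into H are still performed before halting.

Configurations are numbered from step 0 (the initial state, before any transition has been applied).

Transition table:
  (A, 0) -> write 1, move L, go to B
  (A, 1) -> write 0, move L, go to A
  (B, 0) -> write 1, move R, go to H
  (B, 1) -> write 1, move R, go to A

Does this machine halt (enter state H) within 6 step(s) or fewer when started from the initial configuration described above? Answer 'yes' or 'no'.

Step 1: in state A at pos 0, read 0 -> (A,0)->write 1,move L,goto B. Now: state=B, head=-1, tape[-2..1]=0010 (head:  ^)
Step 2: in state B at pos -1, read 0 -> (B,0)->write 1,move R,goto H. Now: state=H, head=0, tape[-2..1]=0110 (head:   ^)
State H reached at step 2; 2 <= 6 -> yes

Answer: yes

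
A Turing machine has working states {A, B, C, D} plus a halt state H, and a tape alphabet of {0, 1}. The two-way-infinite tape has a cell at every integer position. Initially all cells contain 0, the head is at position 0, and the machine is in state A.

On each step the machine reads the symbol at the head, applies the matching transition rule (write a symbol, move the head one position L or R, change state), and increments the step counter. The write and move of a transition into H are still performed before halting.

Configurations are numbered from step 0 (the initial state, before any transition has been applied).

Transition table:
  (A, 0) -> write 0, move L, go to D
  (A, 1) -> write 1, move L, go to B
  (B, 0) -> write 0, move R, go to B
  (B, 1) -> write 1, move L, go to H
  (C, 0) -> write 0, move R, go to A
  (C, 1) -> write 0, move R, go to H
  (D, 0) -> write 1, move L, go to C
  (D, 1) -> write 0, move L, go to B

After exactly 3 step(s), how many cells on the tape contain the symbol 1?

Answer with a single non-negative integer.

Answer: 1

Derivation:
Step 1: in state A at pos 0, read 0 -> (A,0)->write 0,move L,goto D. Now: state=D, head=-1, tape[-2..1]=0000 (head:  ^)
Step 2: in state D at pos -1, read 0 -> (D,0)->write 1,move L,goto C. Now: state=C, head=-2, tape[-3..1]=00100 (head:  ^)
Step 3: in state C at pos -2, read 0 -> (C,0)->write 0,move R,goto A. Now: state=A, head=-1, tape[-3..1]=00100 (head:   ^)
Cells containing 1 after step 3: {-1} -> 1 cell(s)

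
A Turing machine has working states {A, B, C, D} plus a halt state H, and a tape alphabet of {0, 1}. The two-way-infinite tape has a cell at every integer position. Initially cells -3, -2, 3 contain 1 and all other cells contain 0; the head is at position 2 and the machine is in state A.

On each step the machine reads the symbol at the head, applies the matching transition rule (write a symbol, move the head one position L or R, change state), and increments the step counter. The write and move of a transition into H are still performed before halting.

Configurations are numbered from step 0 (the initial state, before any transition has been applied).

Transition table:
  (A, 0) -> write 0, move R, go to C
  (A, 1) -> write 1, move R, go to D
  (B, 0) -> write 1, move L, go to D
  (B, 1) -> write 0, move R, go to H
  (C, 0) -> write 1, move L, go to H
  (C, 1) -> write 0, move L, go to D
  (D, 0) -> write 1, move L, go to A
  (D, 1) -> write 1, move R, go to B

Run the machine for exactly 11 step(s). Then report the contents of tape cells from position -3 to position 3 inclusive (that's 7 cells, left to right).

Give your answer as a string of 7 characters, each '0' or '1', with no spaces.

Step 1: in state A at pos 2, read 0 -> (A,0)->write 0,move R,goto C. Now: state=C, head=3, tape[-4..4]=011000010 (head:        ^)
Step 2: in state C at pos 3, read 1 -> (C,1)->write 0,move L,goto D. Now: state=D, head=2, tape[-4..4]=011000000 (head:       ^)
Step 3: in state D at pos 2, read 0 -> (D,0)->write 1,move L,goto A. Now: state=A, head=1, tape[-4..4]=011000100 (head:      ^)
Step 4: in state A at pos 1, read 0 -> (A,0)->write 0,move R,goto C. Now: state=C, head=2, tape[-4..4]=011000100 (head:       ^)
Step 5: in state C at pos 2, read 1 -> (C,1)->write 0,move L,goto D. Now: state=D, head=1, tape[-4..4]=011000000 (head:      ^)
Step 6: in state D at pos 1, read 0 -> (D,0)->write 1,move L,goto A. Now: state=A, head=0, tape[-4..4]=011001000 (head:     ^)
Step 7: in state A at pos 0, read 0 -> (A,0)->write 0,move R,goto C. Now: state=C, head=1, tape[-4..4]=011001000 (head:      ^)
Step 8: in state C at pos 1, read 1 -> (C,1)->write 0,move L,goto D. Now: state=D, head=0, tape[-4..4]=011000000 (head:     ^)
Step 9: in state D at pos 0, read 0 -> (D,0)->write 1,move L,goto A. Now: state=A, head=-1, tape[-4..4]=011010000 (head:    ^)
Step 10: in state A at pos -1, read 0 -> (A,0)->write 0,move R,goto C. Now: state=C, head=0, tape[-4..4]=011010000 (head:     ^)
Step 11: in state C at pos 0, read 1 -> (C,1)->write 0,move L,goto D. Now: state=D, head=-1, tape[-4..4]=011000000 (head:    ^)

Answer: 1100000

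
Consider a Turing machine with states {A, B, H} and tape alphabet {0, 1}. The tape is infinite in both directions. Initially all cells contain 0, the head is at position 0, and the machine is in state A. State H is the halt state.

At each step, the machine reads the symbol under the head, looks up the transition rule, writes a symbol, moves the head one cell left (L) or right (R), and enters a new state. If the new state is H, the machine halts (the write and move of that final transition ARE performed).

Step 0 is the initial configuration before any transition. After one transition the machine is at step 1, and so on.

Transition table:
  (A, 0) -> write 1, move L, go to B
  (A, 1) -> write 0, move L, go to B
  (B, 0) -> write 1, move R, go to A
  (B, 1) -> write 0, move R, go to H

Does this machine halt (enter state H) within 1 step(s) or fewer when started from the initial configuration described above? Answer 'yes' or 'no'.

Answer: no

Derivation:
Step 1: in state A at pos 0, read 0 -> (A,0)->write 1,move L,goto B. Now: state=B, head=-1, tape[-2..1]=0010 (head:  ^)
After 1 step(s): state = B (not H) -> not halted within 1 -> no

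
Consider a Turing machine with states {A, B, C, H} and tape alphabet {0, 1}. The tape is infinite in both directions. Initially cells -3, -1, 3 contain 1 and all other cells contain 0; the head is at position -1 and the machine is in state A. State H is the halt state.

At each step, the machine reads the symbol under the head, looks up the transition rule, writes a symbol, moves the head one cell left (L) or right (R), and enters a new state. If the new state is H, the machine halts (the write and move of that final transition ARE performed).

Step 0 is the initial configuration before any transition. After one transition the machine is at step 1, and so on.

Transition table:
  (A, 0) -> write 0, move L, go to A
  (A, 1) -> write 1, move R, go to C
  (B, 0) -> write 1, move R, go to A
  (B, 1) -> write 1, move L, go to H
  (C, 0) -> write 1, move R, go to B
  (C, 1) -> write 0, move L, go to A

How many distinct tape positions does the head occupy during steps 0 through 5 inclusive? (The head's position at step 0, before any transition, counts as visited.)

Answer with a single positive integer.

Step 1: in state A at pos -1, read 1 -> (A,1)->write 1,move R,goto C. Now: state=C, head=0, tape[-4..4]=010100010 (head:     ^)
Step 2: in state C at pos 0, read 0 -> (C,0)->write 1,move R,goto B. Now: state=B, head=1, tape[-4..4]=010110010 (head:      ^)
Step 3: in state B at pos 1, read 0 -> (B,0)->write 1,move R,goto A. Now: state=A, head=2, tape[-4..4]=010111010 (head:       ^)
Step 4: in state A at pos 2, read 0 -> (A,0)->write 0,move L,goto A. Now: state=A, head=1, tape[-4..4]=010111010 (head:      ^)
Step 5: in state A at pos 1, read 1 -> (A,1)->write 1,move R,goto C. Now: state=C, head=2, tape[-4..4]=010111010 (head:       ^)
Head positions at steps 0..5: starting at -1, distinct positions visited = {-1, 0, 1, 2} -> 4 position(s)

Answer: 4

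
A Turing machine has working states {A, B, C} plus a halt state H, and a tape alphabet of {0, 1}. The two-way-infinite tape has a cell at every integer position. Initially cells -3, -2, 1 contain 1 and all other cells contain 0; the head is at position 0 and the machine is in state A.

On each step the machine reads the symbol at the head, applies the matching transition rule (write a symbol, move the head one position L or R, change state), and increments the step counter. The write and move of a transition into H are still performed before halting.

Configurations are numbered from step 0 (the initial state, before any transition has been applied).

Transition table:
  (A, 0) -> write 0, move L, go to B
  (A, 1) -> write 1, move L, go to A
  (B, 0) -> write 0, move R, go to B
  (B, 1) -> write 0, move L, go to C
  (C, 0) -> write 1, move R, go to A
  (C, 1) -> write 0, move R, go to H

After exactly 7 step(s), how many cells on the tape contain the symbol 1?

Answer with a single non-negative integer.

Answer: 2

Derivation:
Step 1: in state A at pos 0, read 0 -> (A,0)->write 0,move L,goto B. Now: state=B, head=-1, tape[-4..2]=0110010 (head:    ^)
Step 2: in state B at pos -1, read 0 -> (B,0)->write 0,move R,goto B. Now: state=B, head=0, tape[-4..2]=0110010 (head:     ^)
Step 3: in state B at pos 0, read 0 -> (B,0)->write 0,move R,goto B. Now: state=B, head=1, tape[-4..2]=0110010 (head:      ^)
Step 4: in state B at pos 1, read 1 -> (B,1)->write 0,move L,goto C. Now: state=C, head=0, tape[-4..2]=0110000 (head:     ^)
Step 5: in state C at pos 0, read 0 -> (C,0)->write 1,move R,goto A. Now: state=A, head=1, tape[-4..2]=0110100 (head:      ^)
Step 6: in state A at pos 1, read 0 -> (A,0)->write 0,move L,goto B. Now: state=B, head=0, tape[-4..2]=0110100 (head:     ^)
Step 7: in state B at pos 0, read 1 -> (B,1)->write 0,move L,goto C. Now: state=C, head=-1, tape[-4..2]=0110000 (head:    ^)
Cells containing 1 after step 7: {-3, -2} -> 2 cell(s)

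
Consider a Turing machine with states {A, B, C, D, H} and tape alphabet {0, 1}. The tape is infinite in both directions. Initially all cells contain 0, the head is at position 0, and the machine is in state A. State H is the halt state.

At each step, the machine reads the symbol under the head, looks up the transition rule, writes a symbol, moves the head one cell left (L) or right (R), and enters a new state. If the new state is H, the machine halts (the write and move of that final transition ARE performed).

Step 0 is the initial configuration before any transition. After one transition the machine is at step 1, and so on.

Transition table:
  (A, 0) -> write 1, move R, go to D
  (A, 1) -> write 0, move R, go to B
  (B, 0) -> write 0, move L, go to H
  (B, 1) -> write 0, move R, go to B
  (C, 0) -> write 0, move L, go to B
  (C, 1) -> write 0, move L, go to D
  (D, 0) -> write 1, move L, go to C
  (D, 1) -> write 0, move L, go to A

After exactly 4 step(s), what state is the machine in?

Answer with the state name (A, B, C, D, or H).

Step 1: in state A at pos 0, read 0 -> (A,0)->write 1,move R,goto D. Now: state=D, head=1, tape[-1..2]=0100 (head:   ^)
Step 2: in state D at pos 1, read 0 -> (D,0)->write 1,move L,goto C. Now: state=C, head=0, tape[-1..2]=0110 (head:  ^)
Step 3: in state C at pos 0, read 1 -> (C,1)->write 0,move L,goto D. Now: state=D, head=-1, tape[-2..2]=00010 (head:  ^)
Step 4: in state D at pos -1, read 0 -> (D,0)->write 1,move L,goto C. Now: state=C, head=-2, tape[-3..2]=001010 (head:  ^)

Answer: C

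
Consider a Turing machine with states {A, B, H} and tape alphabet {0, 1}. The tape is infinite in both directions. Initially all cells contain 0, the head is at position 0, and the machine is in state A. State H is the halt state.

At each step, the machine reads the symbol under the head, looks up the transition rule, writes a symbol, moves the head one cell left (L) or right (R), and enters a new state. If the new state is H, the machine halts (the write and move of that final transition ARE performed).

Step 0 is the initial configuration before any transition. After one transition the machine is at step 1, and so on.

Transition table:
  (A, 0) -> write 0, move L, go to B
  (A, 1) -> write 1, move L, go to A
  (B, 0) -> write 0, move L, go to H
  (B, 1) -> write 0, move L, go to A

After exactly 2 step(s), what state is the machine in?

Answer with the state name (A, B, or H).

Step 1: in state A at pos 0, read 0 -> (A,0)->write 0,move L,goto B. Now: state=B, head=-1, tape[-2..1]=0000 (head:  ^)
Step 2: in state B at pos -1, read 0 -> (B,0)->write 0,move L,goto H. Now: state=H, head=-2, tape[-3..1]=00000 (head:  ^)

Answer: H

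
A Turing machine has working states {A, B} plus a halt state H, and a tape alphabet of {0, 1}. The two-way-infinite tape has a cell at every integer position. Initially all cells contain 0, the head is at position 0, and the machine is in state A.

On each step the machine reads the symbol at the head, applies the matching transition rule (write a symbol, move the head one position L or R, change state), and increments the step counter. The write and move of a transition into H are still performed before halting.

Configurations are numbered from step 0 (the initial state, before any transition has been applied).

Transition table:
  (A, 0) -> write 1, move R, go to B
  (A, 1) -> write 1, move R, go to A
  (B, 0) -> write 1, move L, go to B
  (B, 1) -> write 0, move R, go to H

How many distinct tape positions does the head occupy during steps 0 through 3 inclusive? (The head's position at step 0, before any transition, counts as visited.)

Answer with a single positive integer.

Step 1: in state A at pos 0, read 0 -> (A,0)->write 1,move R,goto B. Now: state=B, head=1, tape[-1..2]=0100 (head:   ^)
Step 2: in state B at pos 1, read 0 -> (B,0)->write 1,move L,goto B. Now: state=B, head=0, tape[-1..2]=0110 (head:  ^)
Step 3: in state B at pos 0, read 1 -> (B,1)->write 0,move R,goto H. Now: state=H, head=1, tape[-1..2]=0010 (head:   ^)
Head positions at steps 0..3: starting at 0, distinct positions visited = {0, 1} -> 2 position(s)

Answer: 2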